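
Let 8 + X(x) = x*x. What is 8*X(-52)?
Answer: 21568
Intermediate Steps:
X(x) = -8 + x² (X(x) = -8 + x*x = -8 + x²)
8*X(-52) = 8*(-8 + (-52)²) = 8*(-8 + 2704) = 8*2696 = 21568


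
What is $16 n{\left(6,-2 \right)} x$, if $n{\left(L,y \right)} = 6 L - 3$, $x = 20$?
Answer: $10560$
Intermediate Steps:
$n{\left(L,y \right)} = -3 + 6 L$
$16 n{\left(6,-2 \right)} x = 16 \left(-3 + 6 \cdot 6\right) 20 = 16 \left(-3 + 36\right) 20 = 16 \cdot 33 \cdot 20 = 528 \cdot 20 = 10560$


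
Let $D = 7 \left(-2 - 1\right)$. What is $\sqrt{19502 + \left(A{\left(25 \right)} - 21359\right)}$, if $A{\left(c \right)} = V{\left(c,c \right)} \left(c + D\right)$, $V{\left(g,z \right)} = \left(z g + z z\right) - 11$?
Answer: $\sqrt{3099} \approx 55.669$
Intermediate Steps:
$V{\left(g,z \right)} = -11 + z^{2} + g z$ ($V{\left(g,z \right)} = \left(g z + z^{2}\right) - 11 = \left(z^{2} + g z\right) - 11 = -11 + z^{2} + g z$)
$D = -21$ ($D = 7 \left(-3\right) = -21$)
$A{\left(c \right)} = \left(-21 + c\right) \left(-11 + 2 c^{2}\right)$ ($A{\left(c \right)} = \left(-11 + c^{2} + c c\right) \left(c - 21\right) = \left(-11 + c^{2} + c^{2}\right) \left(-21 + c\right) = \left(-11 + 2 c^{2}\right) \left(-21 + c\right) = \left(-21 + c\right) \left(-11 + 2 c^{2}\right)$)
$\sqrt{19502 + \left(A{\left(25 \right)} - 21359\right)} = \sqrt{19502 - \left(21359 - \left(-21 + 25\right) \left(-11 + 2 \cdot 25^{2}\right)\right)} = \sqrt{19502 - \left(21359 - 4 \left(-11 + 2 \cdot 625\right)\right)} = \sqrt{19502 - \left(21359 - 4 \left(-11 + 1250\right)\right)} = \sqrt{19502 + \left(4 \cdot 1239 - 21359\right)} = \sqrt{19502 + \left(4956 - 21359\right)} = \sqrt{19502 - 16403} = \sqrt{3099}$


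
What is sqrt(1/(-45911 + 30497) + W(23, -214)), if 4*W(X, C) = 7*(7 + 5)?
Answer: sqrt(4989403902)/15414 ≈ 4.5826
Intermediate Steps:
W(X, C) = 21 (W(X, C) = (7*(7 + 5))/4 = (7*12)/4 = (1/4)*84 = 21)
sqrt(1/(-45911 + 30497) + W(23, -214)) = sqrt(1/(-45911 + 30497) + 21) = sqrt(1/(-15414) + 21) = sqrt(-1/15414 + 21) = sqrt(323693/15414) = sqrt(4989403902)/15414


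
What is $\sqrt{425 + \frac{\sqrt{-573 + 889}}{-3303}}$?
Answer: $\frac{\sqrt{515185425 - 734 \sqrt{79}}}{1101} \approx 20.615$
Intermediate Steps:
$\sqrt{425 + \frac{\sqrt{-573 + 889}}{-3303}} = \sqrt{425 + \sqrt{316} \left(- \frac{1}{3303}\right)} = \sqrt{425 + 2 \sqrt{79} \left(- \frac{1}{3303}\right)} = \sqrt{425 - \frac{2 \sqrt{79}}{3303}}$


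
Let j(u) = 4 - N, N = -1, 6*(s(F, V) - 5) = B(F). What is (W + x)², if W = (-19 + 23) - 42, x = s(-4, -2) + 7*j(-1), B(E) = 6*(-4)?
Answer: 4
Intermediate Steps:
B(E) = -24
s(F, V) = 1 (s(F, V) = 5 + (⅙)*(-24) = 5 - 4 = 1)
j(u) = 5 (j(u) = 4 - 1*(-1) = 4 + 1 = 5)
x = 36 (x = 1 + 7*5 = 1 + 35 = 36)
W = -38 (W = 4 - 42 = -38)
(W + x)² = (-38 + 36)² = (-2)² = 4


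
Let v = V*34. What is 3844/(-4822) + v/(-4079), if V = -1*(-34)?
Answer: -10626954/9834469 ≈ -1.0806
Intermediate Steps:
V = 34
v = 1156 (v = 34*34 = 1156)
3844/(-4822) + v/(-4079) = 3844/(-4822) + 1156/(-4079) = 3844*(-1/4822) + 1156*(-1/4079) = -1922/2411 - 1156/4079 = -10626954/9834469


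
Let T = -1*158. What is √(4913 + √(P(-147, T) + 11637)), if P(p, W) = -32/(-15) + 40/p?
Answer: √(6018425 + 35*√14257605)/35 ≈ 70.858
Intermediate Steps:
T = -158
P(p, W) = 32/15 + 40/p (P(p, W) = -32*(-1/15) + 40/p = 32/15 + 40/p)
√(4913 + √(P(-147, T) + 11637)) = √(4913 + √((32/15 + 40/(-147)) + 11637)) = √(4913 + √((32/15 + 40*(-1/147)) + 11637)) = √(4913 + √((32/15 - 40/147) + 11637)) = √(4913 + √(456/245 + 11637)) = √(4913 + √(2851521/245)) = √(4913 + √14257605/35)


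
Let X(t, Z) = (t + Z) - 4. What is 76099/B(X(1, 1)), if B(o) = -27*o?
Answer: 76099/54 ≈ 1409.2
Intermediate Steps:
X(t, Z) = -4 + Z + t (X(t, Z) = (Z + t) - 4 = -4 + Z + t)
76099/B(X(1, 1)) = 76099/((-27*(-4 + 1 + 1))) = 76099/((-27*(-2))) = 76099/54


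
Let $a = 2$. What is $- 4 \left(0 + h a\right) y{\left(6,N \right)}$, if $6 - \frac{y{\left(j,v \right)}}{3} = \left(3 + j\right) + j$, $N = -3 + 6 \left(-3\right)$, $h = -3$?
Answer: $-648$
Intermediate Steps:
$N = -21$ ($N = -3 - 18 = -21$)
$y{\left(j,v \right)} = 9 - 6 j$ ($y{\left(j,v \right)} = 18 - 3 \left(\left(3 + j\right) + j\right) = 18 - 3 \left(3 + 2 j\right) = 18 - \left(9 + 6 j\right) = 9 - 6 j$)
$- 4 \left(0 + h a\right) y{\left(6,N \right)} = - 4 \left(0 - 6\right) \left(9 - 36\right) = \left(-4\right) \left(-6\right) \left(-27\right) = 24 \left(-27\right) = -648$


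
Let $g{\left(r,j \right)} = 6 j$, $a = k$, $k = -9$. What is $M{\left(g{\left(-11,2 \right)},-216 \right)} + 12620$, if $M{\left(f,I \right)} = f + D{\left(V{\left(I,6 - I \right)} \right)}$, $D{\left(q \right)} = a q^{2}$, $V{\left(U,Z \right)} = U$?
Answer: $-407272$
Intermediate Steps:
$a = -9$
$D{\left(q \right)} = - 9 q^{2}$
$M{\left(f,I \right)} = f - 9 I^{2}$
$M{\left(g{\left(-11,2 \right)},-216 \right)} + 12620 = \left(6 \cdot 2 - 9 \left(-216\right)^{2}\right) + 12620 = \left(12 - 419904\right) + 12620 = -419892 + 12620 = -407272$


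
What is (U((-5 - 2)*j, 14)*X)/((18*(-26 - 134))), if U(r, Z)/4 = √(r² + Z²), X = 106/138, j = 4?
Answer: -371*√5/24840 ≈ -0.033397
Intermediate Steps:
X = 53/69 (X = 106*(1/138) = 53/69 ≈ 0.76812)
U(r, Z) = 4*√(Z² + r²) (U(r, Z) = 4*√(r² + Z²) = 4*√(Z² + r²))
(U((-5 - 2)*j, 14)*X)/((18*(-26 - 134))) = ((4*√(14² + ((-5 - 2)*4)²))*(53/69))/((18*(-26 - 134))) = ((4*√(196 + (-7*4)²))*(53/69))/((18*(-160))) = ((4*√(196 + (-28)²))*(53/69))/(-2880) = ((4*√(196 + 784))*(53/69))*(-1/2880) = ((4*√980)*(53/69))*(-1/2880) = ((4*(14*√5))*(53/69))*(-1/2880) = ((56*√5)*(53/69))*(-1/2880) = (2968*√5/69)*(-1/2880) = -371*√5/24840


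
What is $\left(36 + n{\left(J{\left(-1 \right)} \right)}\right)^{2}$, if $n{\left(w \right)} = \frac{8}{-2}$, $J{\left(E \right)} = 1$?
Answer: $1024$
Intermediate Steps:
$n{\left(w \right)} = -4$ ($n{\left(w \right)} = 8 \left(- \frac{1}{2}\right) = -4$)
$\left(36 + n{\left(J{\left(-1 \right)} \right)}\right)^{2} = \left(36 - 4\right)^{2} = 32^{2} = 1024$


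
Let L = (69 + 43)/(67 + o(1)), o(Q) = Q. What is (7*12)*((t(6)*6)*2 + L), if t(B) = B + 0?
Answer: 105168/17 ≈ 6186.4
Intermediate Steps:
t(B) = B
L = 28/17 (L = (69 + 43)/(67 + 1) = 112/68 = 112*(1/68) = 28/17 ≈ 1.6471)
(7*12)*((t(6)*6)*2 + L) = (7*12)*((6*6)*2 + 28/17) = 84*(36*2 + 28/17) = 84*(72 + 28/17) = 84*(1252/17) = 105168/17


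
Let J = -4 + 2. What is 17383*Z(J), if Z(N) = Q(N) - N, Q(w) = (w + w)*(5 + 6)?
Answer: -730086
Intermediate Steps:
J = -2
Q(w) = 22*w (Q(w) = (2*w)*11 = 22*w)
Z(N) = 21*N (Z(N) = 22*N - N = 21*N)
17383*Z(J) = 17383*(21*(-2)) = 17383*(-42) = -730086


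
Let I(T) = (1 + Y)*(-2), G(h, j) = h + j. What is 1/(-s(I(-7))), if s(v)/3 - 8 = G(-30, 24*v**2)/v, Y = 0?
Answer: 1/75 ≈ 0.013333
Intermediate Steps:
I(T) = -2 (I(T) = (1 + 0)*(-2) = 1*(-2) = -2)
s(v) = 24 + 3*(-30 + 24*v**2)/v (s(v) = 24 + 3*((-30 + 24*v**2)/v) = 24 + 3*(-30 + 24*v**2)/v)
1/(-s(I(-7))) = 1/(-(24 - 90/(-2) + 72*(-2))) = 1/(-(24 - 90*(-1/2) - 144)) = 1/(-(24 + 45 - 144)) = 1/(-1*(-75)) = 1/75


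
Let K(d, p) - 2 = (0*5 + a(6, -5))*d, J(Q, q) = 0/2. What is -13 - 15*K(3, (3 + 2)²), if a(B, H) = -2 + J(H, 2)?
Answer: 47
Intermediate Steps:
J(Q, q) = 0 (J(Q, q) = 0*(½) = 0)
a(B, H) = -2 (a(B, H) = -2 + 0 = -2)
K(d, p) = 2 - 2*d (K(d, p) = 2 + (0*5 - 2)*d = 2 + (0 - 2)*d = 2 - 2*d)
-13 - 15*K(3, (3 + 2)²) = -13 - 15*(2 - 2*3) = -13 - 15*(2 - 6) = -13 - 15*(-4) = -13 + 60 = 47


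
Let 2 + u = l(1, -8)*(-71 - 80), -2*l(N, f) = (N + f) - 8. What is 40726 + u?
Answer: 79183/2 ≈ 39592.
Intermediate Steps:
l(N, f) = 4 - N/2 - f/2 (l(N, f) = -((N + f) - 8)/2 = -(-8 + N + f)/2 = 4 - N/2 - f/2)
u = -2269/2 (u = -2 + (4 - ½*1 - ½*(-8))*(-71 - 80) = -2 + (4 - ½ + 4)*(-151) = -2 + (15/2)*(-151) = -2 - 2265/2 = -2269/2 ≈ -1134.5)
40726 + u = 40726 - 2269/2 = 79183/2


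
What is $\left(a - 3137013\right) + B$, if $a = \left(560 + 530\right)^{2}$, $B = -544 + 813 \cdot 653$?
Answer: $-1418568$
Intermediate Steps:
$B = 530345$ ($B = -544 + 530889 = 530345$)
$a = 1188100$ ($a = 1090^{2} = 1188100$)
$\left(a - 3137013\right) + B = \left(1188100 - 3137013\right) + 530345 = -1948913 + 530345 = -1418568$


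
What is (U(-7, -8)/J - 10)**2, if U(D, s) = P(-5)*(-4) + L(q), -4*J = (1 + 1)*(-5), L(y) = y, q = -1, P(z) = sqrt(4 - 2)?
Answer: 2832/25 + 832*sqrt(2)/25 ≈ 160.34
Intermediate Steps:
P(z) = sqrt(2)
J = 5/2 (J = -(1 + 1)*(-5)/4 = -(-5)/2 = -1/4*(-10) = 5/2 ≈ 2.5000)
U(D, s) = -1 - 4*sqrt(2) (U(D, s) = sqrt(2)*(-4) - 1 = -4*sqrt(2) - 1 = -1 - 4*sqrt(2))
(U(-7, -8)/J - 10)**2 = ((-1 - 4*sqrt(2))/(5/2) - 10)**2 = ((-1 - 4*sqrt(2))*(2/5) - 10)**2 = ((-2/5 - 8*sqrt(2)/5) - 10)**2 = (-52/5 - 8*sqrt(2)/5)**2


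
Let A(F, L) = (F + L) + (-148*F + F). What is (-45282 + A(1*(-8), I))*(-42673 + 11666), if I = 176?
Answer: 1362385566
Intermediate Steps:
A(F, L) = L - 146*F (A(F, L) = (F + L) - 147*F = L - 146*F)
(-45282 + A(1*(-8), I))*(-42673 + 11666) = (-45282 + (176 - 146*(-8)))*(-42673 + 11666) = (-45282 + (176 - 146*(-8)))*(-31007) = (-45282 + (176 + 1168))*(-31007) = (-45282 + 1344)*(-31007) = -43938*(-31007) = 1362385566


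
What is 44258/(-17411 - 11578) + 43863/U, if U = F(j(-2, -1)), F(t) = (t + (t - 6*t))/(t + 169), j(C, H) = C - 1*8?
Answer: 202173806293/1159560 ≈ 1.7435e+5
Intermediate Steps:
j(C, H) = -8 + C (j(C, H) = C - 8 = -8 + C)
F(t) = -4*t/(169 + t) (F(t) = (t - 5*t)/(169 + t) = (-4*t)/(169 + t) = -4*t/(169 + t))
U = 40/159 (U = -4*(-8 - 2)/(169 + (-8 - 2)) = -4*(-10)/(169 - 10) = -4*(-10)/159 = -4*(-10)*1/159 = 40/159 ≈ 0.25157)
44258/(-17411 - 11578) + 43863/U = 44258/(-17411 - 11578) + 43863/(40/159) = 44258/(-28989) + 43863*(159/40) = 44258*(-1/28989) + 6974217/40 = -44258/28989 + 6974217/40 = 202173806293/1159560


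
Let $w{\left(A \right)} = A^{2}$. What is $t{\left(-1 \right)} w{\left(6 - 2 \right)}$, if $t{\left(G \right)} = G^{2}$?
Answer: $16$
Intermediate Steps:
$t{\left(-1 \right)} w{\left(6 - 2 \right)} = \left(-1\right)^{2} \left(6 - 2\right)^{2} = 1 \cdot 4^{2} = 1 \cdot 16 = 16$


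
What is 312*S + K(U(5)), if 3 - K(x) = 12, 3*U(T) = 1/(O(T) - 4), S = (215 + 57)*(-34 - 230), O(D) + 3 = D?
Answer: -22404105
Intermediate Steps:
O(D) = -3 + D
S = -71808 (S = 272*(-264) = -71808)
U(T) = 1/(3*(-7 + T)) (U(T) = 1/(3*((-3 + T) - 4)) = 1/(3*(-7 + T)))
K(x) = -9 (K(x) = 3 - 1*12 = 3 - 12 = -9)
312*S + K(U(5)) = 312*(-71808) - 9 = -22404096 - 9 = -22404105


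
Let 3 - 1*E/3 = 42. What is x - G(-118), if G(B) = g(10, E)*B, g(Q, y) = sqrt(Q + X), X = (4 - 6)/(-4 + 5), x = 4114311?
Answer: 4114311 + 236*sqrt(2) ≈ 4.1146e+6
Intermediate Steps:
E = -117 (E = 9 - 3*42 = 9 - 126 = -117)
X = -2 (X = -2/1 = -2*1 = -2)
g(Q, y) = sqrt(-2 + Q) (g(Q, y) = sqrt(Q - 2) = sqrt(-2 + Q))
G(B) = 2*B*sqrt(2) (G(B) = sqrt(-2 + 10)*B = sqrt(8)*B = (2*sqrt(2))*B = 2*B*sqrt(2))
x - G(-118) = 4114311 - 2*(-118)*sqrt(2) = 4114311 - (-236)*sqrt(2) = 4114311 + 236*sqrt(2)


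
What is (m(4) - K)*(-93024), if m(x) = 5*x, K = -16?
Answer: -3348864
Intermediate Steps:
(m(4) - K)*(-93024) = (5*4 - 1*(-16))*(-93024) = (20 + 16)*(-93024) = 36*(-93024) = -3348864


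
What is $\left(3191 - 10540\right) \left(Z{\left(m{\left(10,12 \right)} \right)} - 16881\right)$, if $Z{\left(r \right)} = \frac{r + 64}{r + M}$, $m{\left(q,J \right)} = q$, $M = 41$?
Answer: $\frac{6326438093}{51} \approx 1.2405 \cdot 10^{8}$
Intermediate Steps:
$Z{\left(r \right)} = \frac{64 + r}{41 + r}$ ($Z{\left(r \right)} = \frac{r + 64}{r + 41} = \frac{64 + r}{41 + r}$)
$\left(3191 - 10540\right) \left(Z{\left(m{\left(10,12 \right)} \right)} - 16881\right) = \left(3191 - 10540\right) \left(\frac{64 + 10}{41 + 10} - 16881\right) = - 7349 \left(\frac{1}{51} \cdot 74 - 16881\right) = - 7349 \left(\frac{74}{51} - 16881\right) = \left(-7349\right) \left(- \frac{860857}{51}\right) = \frac{6326438093}{51}$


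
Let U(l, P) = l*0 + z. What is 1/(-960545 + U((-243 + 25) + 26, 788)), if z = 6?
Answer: -1/960539 ≈ -1.0411e-6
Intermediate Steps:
U(l, P) = 6 (U(l, P) = l*0 + 6 = 0 + 6 = 6)
1/(-960545 + U((-243 + 25) + 26, 788)) = 1/(-960545 + 6) = 1/(-960539) = -1/960539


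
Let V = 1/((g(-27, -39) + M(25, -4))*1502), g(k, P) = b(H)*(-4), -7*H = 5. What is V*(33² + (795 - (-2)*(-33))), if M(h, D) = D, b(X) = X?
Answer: -6363/6008 ≈ -1.0591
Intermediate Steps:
H = -5/7 (H = -⅐*5 = -5/7 ≈ -0.71429)
g(k, P) = 20/7 (g(k, P) = -5/7*(-4) = 20/7)
V = -7/12016 (V = 1/((20/7 - 4)*1502) = (1/1502)/(-8/7) = -7/8*1/1502 = -7/12016 ≈ -0.00058256)
V*(33² + (795 - (-2)*(-33))) = -7*(33² + (795 - (-2)*(-33)))/12016 = -7*(1089 + (795 - 1*66))/12016 = -7*(1089 + (795 - 66))/12016 = -7*(1089 + 729)/12016 = -7/12016*1818 = -6363/6008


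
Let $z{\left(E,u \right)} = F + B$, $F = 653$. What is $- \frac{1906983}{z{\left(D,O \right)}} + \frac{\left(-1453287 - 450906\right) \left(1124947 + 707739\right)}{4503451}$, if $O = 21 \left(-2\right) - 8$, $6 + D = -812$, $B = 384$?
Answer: $- \frac{3627498007435059}{4670078687} \approx -7.7675 \cdot 10^{5}$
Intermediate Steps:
$D = -818$ ($D = -6 - 812 = -818$)
$O = -50$ ($O = -42 - 8 = -50$)
$z{\left(E,u \right)} = 1037$ ($z{\left(E,u \right)} = 653 + 384 = 1037$)
$- \frac{1906983}{z{\left(D,O \right)}} + \frac{\left(-1453287 - 450906\right) \left(1124947 + 707739\right)}{4503451} = - \frac{1906983}{1037} + \frac{\left(-1453287 - 450906\right) \left(1124947 + 707739\right)}{4503451} = \left(-1906983\right) \frac{1}{1037} + \left(-1904193\right) 1832686 \cdot \frac{1}{4503451} = - \frac{1906983}{1037} - \frac{3489787852398}{4503451} = - \frac{3627498007435059}{4670078687}$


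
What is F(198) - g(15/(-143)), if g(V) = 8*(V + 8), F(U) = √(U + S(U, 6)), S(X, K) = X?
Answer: -9032/143 + 6*√11 ≈ -43.261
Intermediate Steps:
F(U) = √2*√U (F(U) = √(U + U) = √(2*U) = √2*√U)
g(V) = 64 + 8*V (g(V) = 8*(8 + V) = 64 + 8*V)
F(198) - g(15/(-143)) = √2*√198 - (64 + 8*(15/(-143))) = √2*(3*√22) - (64 + 8*(15*(-1/143))) = 6*√11 - (64 + 8*(-15/143)) = 6*√11 - (64 - 120/143) = 6*√11 - 1*9032/143 = 6*√11 - 9032/143 = -9032/143 + 6*√11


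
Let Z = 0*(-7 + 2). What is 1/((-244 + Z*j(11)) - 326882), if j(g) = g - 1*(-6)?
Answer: -1/327126 ≈ -3.0569e-6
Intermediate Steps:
j(g) = 6 + g (j(g) = g + 6 = 6 + g)
Z = 0 (Z = 0*(-5) = 0)
1/((-244 + Z*j(11)) - 326882) = 1/((-244 + 0*(6 + 11)) - 326882) = 1/((-244 + 0*17) - 326882) = 1/((-244 + 0) - 326882) = 1/(-244 - 326882) = 1/(-327126) = -1/327126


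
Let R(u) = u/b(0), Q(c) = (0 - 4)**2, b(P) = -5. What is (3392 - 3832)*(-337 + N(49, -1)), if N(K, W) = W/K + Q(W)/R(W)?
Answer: 5541360/49 ≈ 1.1309e+5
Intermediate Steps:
Q(c) = 16 (Q(c) = (-4)**2 = 16)
R(u) = -u/5 (R(u) = u/(-5) = u*(-1/5) = -u/5)
N(K, W) = -80/W + W/K (N(K, W) = W/K + 16/((-W/5)) = W/K + 16*(-5/W) = W/K - 80/W = -80/W + W/K)
(3392 - 3832)*(-337 + N(49, -1)) = (3392 - 3832)*(-337 + (-80/(-1) - 1/49)) = -440*(-337 + (-80*(-1) - 1*1/49)) = -440*(-337 + (80 - 1/49)) = -440*(-337 + 3919/49) = -440*(-12594/49) = 5541360/49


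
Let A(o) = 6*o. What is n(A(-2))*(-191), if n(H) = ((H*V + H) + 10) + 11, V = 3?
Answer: 5157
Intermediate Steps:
n(H) = 21 + 4*H (n(H) = ((H*3 + H) + 10) + 11 = ((3*H + H) + 10) + 11 = (4*H + 10) + 11 = (10 + 4*H) + 11 = 21 + 4*H)
n(A(-2))*(-191) = (21 + 4*(6*(-2)))*(-191) = (21 + 4*(-12))*(-191) = (21 - 48)*(-191) = -27*(-191) = 5157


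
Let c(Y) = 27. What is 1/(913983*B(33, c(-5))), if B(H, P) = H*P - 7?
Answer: 1/807960972 ≈ 1.2377e-9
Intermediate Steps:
B(H, P) = -7 + H*P
1/(913983*B(33, c(-5))) = 1/(913983*(-7 + 33*27)) = 1/(913983*(-7 + 891)) = (1/913983)/884 = (1/913983)*(1/884) = 1/807960972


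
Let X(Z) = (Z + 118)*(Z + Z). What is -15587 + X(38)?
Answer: -3731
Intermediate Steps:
X(Z) = 2*Z*(118 + Z) (X(Z) = (118 + Z)*(2*Z) = 2*Z*(118 + Z))
-15587 + X(38) = -15587 + 2*38*(118 + 38) = -15587 + 2*38*156 = -15587 + 11856 = -3731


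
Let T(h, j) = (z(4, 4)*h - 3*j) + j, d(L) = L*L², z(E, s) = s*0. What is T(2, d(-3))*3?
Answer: 162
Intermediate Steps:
z(E, s) = 0
d(L) = L³
T(h, j) = -2*j (T(h, j) = (0*h - 3*j) + j = (0 - 3*j) + j = -3*j + j = -2*j)
T(2, d(-3))*3 = -2*(-3)³*3 = -2*(-27)*3 = 54*3 = 162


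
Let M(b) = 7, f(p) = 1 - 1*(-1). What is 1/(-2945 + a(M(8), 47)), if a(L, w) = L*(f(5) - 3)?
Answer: -1/2952 ≈ -0.00033875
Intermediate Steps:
f(p) = 2 (f(p) = 1 + 1 = 2)
a(L, w) = -L (a(L, w) = L*(2 - 3) = L*(-1) = -L)
1/(-2945 + a(M(8), 47)) = 1/(-2945 - 1*7) = 1/(-2945 - 7) = 1/(-2952) = -1/2952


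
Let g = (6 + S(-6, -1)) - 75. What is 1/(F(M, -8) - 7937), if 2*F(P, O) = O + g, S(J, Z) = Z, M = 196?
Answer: -1/7976 ≈ -0.00012538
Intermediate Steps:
g = -70 (g = (6 - 1) - 75 = 5 - 75 = -70)
F(P, O) = -35 + O/2 (F(P, O) = (O - 70)/2 = (-70 + O)/2 = -35 + O/2)
1/(F(M, -8) - 7937) = 1/((-35 + (½)*(-8)) - 7937) = 1/((-35 - 4) - 7937) = 1/(-39 - 7937) = 1/(-7976) = -1/7976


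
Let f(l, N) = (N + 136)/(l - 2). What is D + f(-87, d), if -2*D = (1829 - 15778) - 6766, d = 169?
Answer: 1843025/178 ≈ 10354.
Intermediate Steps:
f(l, N) = (136 + N)/(-2 + l)
D = 20715/2 (D = -((1829 - 15778) - 6766)/2 = -(-13949 - 6766)/2 = -1/2*(-20715) = 20715/2 ≈ 10358.)
D + f(-87, d) = 20715/2 + (136 + 169)/(-2 - 87) = 20715/2 + 305/(-89) = 20715/2 - 1/89*305 = 20715/2 - 305/89 = 1843025/178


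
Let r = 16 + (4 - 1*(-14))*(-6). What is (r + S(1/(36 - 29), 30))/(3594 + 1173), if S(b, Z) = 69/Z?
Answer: -299/15890 ≈ -0.018817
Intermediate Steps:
r = -92 (r = 16 + (4 + 14)*(-6) = 16 + 18*(-6) = 16 - 108 = -92)
(r + S(1/(36 - 29), 30))/(3594 + 1173) = (-92 + 69/30)/(3594 + 1173) = (-92 + 69*(1/30))/4767 = (-92 + 23/10)*(1/4767) = -897/10*1/4767 = -299/15890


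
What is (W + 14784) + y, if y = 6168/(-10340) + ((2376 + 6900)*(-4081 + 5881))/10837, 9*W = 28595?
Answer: 4916734384009/252122805 ≈ 19501.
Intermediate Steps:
W = 28595/9 (W = (1/9)*28595 = 28595/9 ≈ 3177.2)
y = 43144517346/28013645 (y = 6168*(-1/10340) + (9276*1800)*(1/10837) = -1542/2585 + 16696800*(1/10837) = -1542/2585 + 16696800/10837 = 43144517346/28013645 ≈ 1540.1)
(W + 14784) + y = (28595/9 + 14784) + 43144517346/28013645 = 161651/9 + 43144517346/28013645 = 4916734384009/252122805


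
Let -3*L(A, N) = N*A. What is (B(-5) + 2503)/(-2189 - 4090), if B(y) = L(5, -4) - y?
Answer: -328/819 ≈ -0.40049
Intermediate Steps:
L(A, N) = -A*N/3 (L(A, N) = -N*A/3 = -A*N/3)
B(y) = 20/3 - y (B(y) = -1/3*5*(-4) - y = 20/3 - y)
(B(-5) + 2503)/(-2189 - 4090) = ((20/3 - 1*(-5)) + 2503)/(-2189 - 4090) = ((20/3 + 5) + 2503)/(-6279) = (35/3 + 2503)*(-1/6279) = (7544/3)*(-1/6279) = -328/819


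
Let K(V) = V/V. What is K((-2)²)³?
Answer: 1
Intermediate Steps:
K(V) = 1
K((-2)²)³ = 1³ = 1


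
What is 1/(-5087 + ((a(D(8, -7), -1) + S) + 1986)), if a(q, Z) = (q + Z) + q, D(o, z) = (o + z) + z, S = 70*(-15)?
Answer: -1/4164 ≈ -0.00024015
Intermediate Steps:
S = -1050
D(o, z) = o + 2*z
a(q, Z) = Z + 2*q (a(q, Z) = (Z + q) + q = Z + 2*q)
1/(-5087 + ((a(D(8, -7), -1) + S) + 1986)) = 1/(-5087 + (((-1 + 2*(8 + 2*(-7))) - 1050) + 1986)) = 1/(-5087 + (((-1 + 2*(8 - 14)) - 1050) + 1986)) = 1/(-5087 + (((-1 + 2*(-6)) - 1050) + 1986)) = 1/(-5087 + (((-1 - 12) - 1050) + 1986)) = 1/(-5087 + ((-13 - 1050) + 1986)) = 1/(-5087 + (-1063 + 1986)) = 1/(-5087 + 923) = 1/(-4164) = -1/4164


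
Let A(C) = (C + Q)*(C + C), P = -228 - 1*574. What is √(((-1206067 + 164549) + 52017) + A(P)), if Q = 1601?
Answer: I*√2271097 ≈ 1507.0*I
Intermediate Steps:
P = -802 (P = -228 - 574 = -802)
A(C) = 2*C*(1601 + C) (A(C) = (C + 1601)*(C + C) = (1601 + C)*(2*C) = 2*C*(1601 + C))
√(((-1206067 + 164549) + 52017) + A(P)) = √(((-1206067 + 164549) + 52017) + 2*(-802)*(1601 - 802)) = √((-1041518 + 52017) + 2*(-802)*799) = √(-989501 - 1281596) = √(-2271097) = I*√2271097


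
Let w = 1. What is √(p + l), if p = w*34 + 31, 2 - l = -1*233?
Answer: 10*√3 ≈ 17.320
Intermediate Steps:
l = 235 (l = 2 - (-1)*233 = 2 - 1*(-233) = 2 + 233 = 235)
p = 65 (p = 1*34 + 31 = 34 + 31 = 65)
√(p + l) = √(65 + 235) = √300 = 10*√3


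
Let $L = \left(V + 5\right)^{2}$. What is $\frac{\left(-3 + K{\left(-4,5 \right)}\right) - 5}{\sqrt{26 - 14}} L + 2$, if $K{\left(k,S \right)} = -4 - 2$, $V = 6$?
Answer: $2 - \frac{847 \sqrt{3}}{3} \approx -487.02$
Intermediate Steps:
$L = 121$ ($L = \left(6 + 5\right)^{2} = 11^{2} = 121$)
$K{\left(k,S \right)} = -6$
$\frac{\left(-3 + K{\left(-4,5 \right)}\right) - 5}{\sqrt{26 - 14}} L + 2 = \frac{\left(-3 - 6\right) - 5}{\sqrt{26 - 14}} \cdot 121 + 2 = \frac{-9 - 5}{\sqrt{12}} \cdot 121 + 2 = - \frac{14}{2 \sqrt{3}} \cdot 121 + 2 = - 14 \frac{\sqrt{3}}{6} \cdot 121 + 2 = - \frac{7 \sqrt{3}}{3} \cdot 121 + 2 = - \frac{847 \sqrt{3}}{3} + 2 = 2 - \frac{847 \sqrt{3}}{3}$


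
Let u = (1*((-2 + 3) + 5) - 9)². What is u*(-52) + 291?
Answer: -177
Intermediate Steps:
u = 9 (u = (1*(1 + 5) - 9)² = (1*6 - 9)² = (6 - 9)² = (-3)² = 9)
u*(-52) + 291 = 9*(-52) + 291 = -468 + 291 = -177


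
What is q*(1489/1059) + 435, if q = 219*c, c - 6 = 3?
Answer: 1131828/353 ≈ 3206.3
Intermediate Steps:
c = 9 (c = 6 + 3 = 9)
q = 1971 (q = 219*9 = 1971)
q*(1489/1059) + 435 = 1971*(1489/1059) + 435 = 978273/353 + 435 = 1131828/353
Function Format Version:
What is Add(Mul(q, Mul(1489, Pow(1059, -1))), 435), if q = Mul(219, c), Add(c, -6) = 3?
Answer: Rational(1131828, 353) ≈ 3206.3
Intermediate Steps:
c = 9 (c = Add(6, 3) = 9)
q = 1971 (q = Mul(219, 9) = 1971)
Add(Mul(q, Mul(1489, Pow(1059, -1))), 435) = Add(Mul(1971, Mul(1489, Pow(1059, -1))), 435) = Add(Mul(1971, Mul(1489, Rational(1, 1059))), 435) = Add(Mul(1971, Rational(1489, 1059)), 435) = Add(Rational(978273, 353), 435) = Rational(1131828, 353)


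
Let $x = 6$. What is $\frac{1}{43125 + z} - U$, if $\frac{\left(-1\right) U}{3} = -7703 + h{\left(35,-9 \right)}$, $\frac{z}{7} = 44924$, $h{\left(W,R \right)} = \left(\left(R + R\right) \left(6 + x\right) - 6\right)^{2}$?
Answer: $\frac{44607223600}{357593} \approx 1.2474 \cdot 10^{5}$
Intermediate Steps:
$h{\left(W,R \right)} = \left(-6 + 24 R\right)^{2}$ ($h{\left(W,R \right)} = \left(\left(R + R\right) \left(6 + 6\right) - 6\right)^{2} = \left(2 R 12 - 6\right)^{2} = \left(24 R - 6\right)^{2} = \left(-6 + 24 R\right)^{2}$)
$z = 314468$ ($z = 7 \cdot 44924 = 314468$)
$U = -124743$ ($U = - 3 \left(-7703 + 36 \left(-1 + 4 \left(-9\right)\right)^{2}\right) = - 3 \left(-7703 + 36 \left(-1 - 36\right)^{2}\right) = - 3 \left(-7703 + 36 \left(-37\right)^{2}\right) = - 3 \left(-7703 + 36 \cdot 1369\right) = - 3 \left(-7703 + 49284\right) = \left(-3\right) 41581 = -124743$)
$\frac{1}{43125 + z} - U = \frac{1}{43125 + 314468} - -124743 = \frac{1}{357593} + 124743 = \frac{44607223600}{357593}$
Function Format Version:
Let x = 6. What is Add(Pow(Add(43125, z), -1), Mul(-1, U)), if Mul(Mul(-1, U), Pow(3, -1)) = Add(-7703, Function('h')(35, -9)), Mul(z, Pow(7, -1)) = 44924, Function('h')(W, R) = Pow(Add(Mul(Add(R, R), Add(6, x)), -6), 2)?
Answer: Rational(44607223600, 357593) ≈ 1.2474e+5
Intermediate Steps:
Function('h')(W, R) = Pow(Add(-6, Mul(24, R)), 2) (Function('h')(W, R) = Pow(Add(Mul(Add(R, R), Add(6, 6)), -6), 2) = Pow(Add(Mul(Mul(2, R), 12), -6), 2) = Pow(Add(Mul(24, R), -6), 2) = Pow(Add(-6, Mul(24, R)), 2))
z = 314468 (z = Mul(7, 44924) = 314468)
U = -124743 (U = Mul(-3, Add(-7703, Mul(36, Pow(Add(-1, Mul(4, -9)), 2)))) = Mul(-3, Add(-7703, Mul(36, Pow(Add(-1, -36), 2)))) = Mul(-3, Add(-7703, Mul(36, Pow(-37, 2)))) = Mul(-3, Add(-7703, Mul(36, 1369))) = Mul(-3, Add(-7703, 49284)) = Mul(-3, 41581) = -124743)
Add(Pow(Add(43125, z), -1), Mul(-1, U)) = Add(Pow(Add(43125, 314468), -1), Mul(-1, -124743)) = Add(Pow(357593, -1), 124743) = Add(Rational(1, 357593), 124743) = Rational(44607223600, 357593)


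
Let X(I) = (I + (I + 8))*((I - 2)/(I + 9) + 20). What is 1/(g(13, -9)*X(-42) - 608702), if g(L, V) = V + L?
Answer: -3/1845562 ≈ -1.6255e-6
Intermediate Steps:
g(L, V) = L + V
X(I) = (8 + 2*I)*(20 + (-2 + I)/(9 + I)) (X(I) = (I + (8 + I))*((-2 + I)/(9 + I) + 20) = (8 + 2*I)*((-2 + I)/(9 + I) + 20) = (8 + 2*I)*(20 + (-2 + I)/(9 + I)))
1/(g(13, -9)*X(-42) - 608702) = 1/((13 - 9)*(2*(712 + 21*(-42)² + 262*(-42))/(9 - 42)) - 608702) = 1/(4*(2*(712 + 21*1764 - 11004)/(-33)) - 608702) = 1/(4*(2*(-1/33)*(712 + 37044 - 11004)) - 608702) = 1/(4*(2*(-1/33)*26752) - 608702) = 1/(4*(-4864/3) - 608702) = 1/(-19456/3 - 608702) = 1/(-1845562/3) = -3/1845562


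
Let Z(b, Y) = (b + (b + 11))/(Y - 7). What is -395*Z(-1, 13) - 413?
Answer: -2011/2 ≈ -1005.5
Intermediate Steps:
Z(b, Y) = (11 + 2*b)/(-7 + Y) (Z(b, Y) = (b + (11 + b))/(-7 + Y) = (11 + 2*b)/(-7 + Y))
-395*Z(-1, 13) - 413 = -395*(11 + 2*(-1))/(-7 + 13) - 413 = -395*(11 - 2)/6 - 413 = -395*9/6 - 413 = -395*3/2 - 413 = -1185/2 - 413 = -2011/2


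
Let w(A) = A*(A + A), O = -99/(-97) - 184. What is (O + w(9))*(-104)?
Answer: 211640/97 ≈ 2181.9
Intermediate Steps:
O = -17749/97 (O = -99*(-1/97) - 184 = 99/97 - 184 = -17749/97 ≈ -182.98)
w(A) = 2*A**2 (w(A) = A*(2*A) = 2*A**2)
(O + w(9))*(-104) = (-17749/97 + 2*9**2)*(-104) = (-17749/97 + 2*81)*(-104) = (-17749/97 + 162)*(-104) = -2035/97*(-104) = 211640/97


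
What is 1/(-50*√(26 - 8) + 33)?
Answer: -11/14637 - 50*√2/14637 ≈ -0.0055825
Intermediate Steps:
1/(-50*√(26 - 8) + 33) = 1/(-150*√2 + 33) = 1/(33 - 150*√2)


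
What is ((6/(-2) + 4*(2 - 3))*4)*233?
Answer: -6524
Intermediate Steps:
((6/(-2) + 4*(2 - 3))*4)*233 = ((6*(-½) + 4*(-1))*4)*233 = ((-3 - 4)*4)*233 = -7*4*233 = -28*233 = -6524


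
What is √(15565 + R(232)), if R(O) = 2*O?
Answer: 3*√1781 ≈ 126.61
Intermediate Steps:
√(15565 + R(232)) = √(15565 + 2*232) = √(15565 + 464) = √16029 = 3*√1781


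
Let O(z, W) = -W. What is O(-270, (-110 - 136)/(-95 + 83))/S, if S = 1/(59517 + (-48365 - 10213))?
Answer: -38499/2 ≈ -19250.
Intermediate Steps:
S = 1/939 (S = 1/(59517 - 58578) = 1/939 ≈ 0.0010650)
O(-270, (-110 - 136)/(-95 + 83))/S = (-(-110 - 136)/(-95 + 83))/(1/939) = -(-246)/(-12)*939 = -(-246)*(-1)/12*939 = -1*41/2*939 = -41/2*939 = -38499/2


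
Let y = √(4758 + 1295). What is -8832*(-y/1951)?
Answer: 8832*√6053/1951 ≈ 352.20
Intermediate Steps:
y = √6053 ≈ 77.801
-8832*(-y/1951) = -8832*(-√6053/1951) = -(-8832)*√6053/1951 = 8832*√6053/1951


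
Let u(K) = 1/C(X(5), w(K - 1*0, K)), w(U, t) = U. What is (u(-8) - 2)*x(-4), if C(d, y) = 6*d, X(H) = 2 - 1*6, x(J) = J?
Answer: 49/6 ≈ 8.1667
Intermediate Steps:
X(H) = -4 (X(H) = 2 - 6 = -4)
u(K) = -1/24 (u(K) = 1/(6*(-4)) = 1/(-24) = -1/24)
(u(-8) - 2)*x(-4) = (-1/24 - 2)*(-4) = -49/24*(-4) = 49/6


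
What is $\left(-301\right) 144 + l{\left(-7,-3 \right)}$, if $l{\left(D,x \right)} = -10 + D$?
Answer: $-43361$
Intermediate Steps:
$\left(-301\right) 144 + l{\left(-7,-3 \right)} = \left(-301\right) 144 - 17 = -43344 - 17 = -43361$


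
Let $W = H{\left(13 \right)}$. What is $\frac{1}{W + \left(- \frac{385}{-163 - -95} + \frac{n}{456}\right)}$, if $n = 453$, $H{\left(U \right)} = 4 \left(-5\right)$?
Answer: $- \frac{2584}{34483} \approx -0.074935$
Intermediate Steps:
$H{\left(U \right)} = -20$
$W = -20$
$\frac{1}{W + \left(- \frac{385}{-163 - -95} + \frac{n}{456}\right)} = \frac{1}{-20 - \left(- \frac{151}{152} + \frac{385}{-163 - -95}\right)} = \frac{1}{-20 - \left(- \frac{151}{152} + \frac{385}{-163 + 95}\right)} = \frac{1}{-20 - \left(- \frac{151}{152} + \frac{385}{-68}\right)} = \frac{1}{-20 + \left(\left(-385\right) \left(- \frac{1}{68}\right) + \frac{151}{152}\right)} = \frac{1}{-20 + \left(\frac{385}{68} + \frac{151}{152}\right)} = \frac{1}{-20 + \frac{17197}{2584}} = \frac{1}{- \frac{34483}{2584}} = - \frac{2584}{34483}$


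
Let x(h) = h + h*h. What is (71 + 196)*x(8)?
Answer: 19224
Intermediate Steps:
x(h) = h + h²
(71 + 196)*x(8) = (71 + 196)*(8*(1 + 8)) = 267*(8*9) = 267*72 = 19224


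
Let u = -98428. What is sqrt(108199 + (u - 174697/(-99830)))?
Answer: sqrt(97395508383410)/99830 ≈ 98.857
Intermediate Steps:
sqrt(108199 + (u - 174697/(-99830))) = sqrt(108199 + (-98428 - 174697/(-99830))) = sqrt(108199 + (-98428 - 174697*(-1/99830))) = sqrt(108199 + (-98428 + 174697/99830)) = sqrt(108199 - 9825892543/99830) = sqrt(975613627/99830) = sqrt(97395508383410)/99830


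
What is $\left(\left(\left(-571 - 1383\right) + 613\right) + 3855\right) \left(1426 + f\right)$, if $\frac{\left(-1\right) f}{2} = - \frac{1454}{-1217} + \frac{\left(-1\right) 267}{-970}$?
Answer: $\frac{2111644484214}{590245} \approx 3.5776 \cdot 10^{6}$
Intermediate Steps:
$f = - \frac{1735319}{590245}$ ($f = - 2 \left(- \frac{1454}{-1217} + \frac{\left(-1\right) 267}{-970}\right) = - 2 \left(\left(-1454\right) \left(- \frac{1}{1217}\right) - - \frac{267}{970}\right) = - 2 \left(\frac{1454}{1217} + \frac{267}{970}\right) = \left(-2\right) \frac{1735319}{1180490} = - \frac{1735319}{590245} \approx -2.94$)
$\left(\left(\left(-571 - 1383\right) + 613\right) + 3855\right) \left(1426 + f\right) = \left(\left(\left(-571 - 1383\right) + 613\right) + 3855\right) \left(1426 - \frac{1735319}{590245}\right) = \left(\left(-1954 + 613\right) + 3855\right) \frac{839954051}{590245} = \left(-1341 + 3855\right) \frac{839954051}{590245} = 2514 \cdot \frac{839954051}{590245} = \frac{2111644484214}{590245}$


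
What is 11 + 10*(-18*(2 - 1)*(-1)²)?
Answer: -169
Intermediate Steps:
11 + 10*(-18*(2 - 1)*(-1)²) = 11 + 10*(-18*1) = 11 + 10*(-18) = 11 - 180 = -169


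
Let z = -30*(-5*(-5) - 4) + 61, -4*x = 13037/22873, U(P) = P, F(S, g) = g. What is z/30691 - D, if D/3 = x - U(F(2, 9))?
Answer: 76963782997/2807980972 ≈ 27.409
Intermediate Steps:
x = -13037/91492 (x = -13037/(4*22873) = -¼*13037/22873 = -13037/91492 ≈ -0.14249)
z = -569 (z = -30*(25 - 4) + 61 = -30*21 + 61 = -630 + 61 = -569)
D = -2509395/91492 (D = 3*(-13037/91492 - 1*9) = 3*(-13037/91492 - 9) = 3*(-836465/91492) = -2509395/91492 ≈ -27.427)
z/30691 - D = -569/30691 - 1*(-2509395/91492) = -569*1/30691 + 2509395/91492 = -569/30691 + 2509395/91492 = 76963782997/2807980972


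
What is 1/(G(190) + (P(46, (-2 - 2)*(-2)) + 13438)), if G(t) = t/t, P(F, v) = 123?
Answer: 1/13562 ≈ 7.3735e-5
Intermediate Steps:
G(t) = 1
1/(G(190) + (P(46, (-2 - 2)*(-2)) + 13438)) = 1/(1 + (123 + 13438)) = 1/(1 + 13561) = 1/13562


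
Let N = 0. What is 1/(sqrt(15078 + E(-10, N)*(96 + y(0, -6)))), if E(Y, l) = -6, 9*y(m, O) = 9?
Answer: sqrt(906)/3624 ≈ 0.0083057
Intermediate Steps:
y(m, O) = 1 (y(m, O) = (1/9)*9 = 1)
1/(sqrt(15078 + E(-10, N)*(96 + y(0, -6)))) = 1/(sqrt(15078 - 6*(96 + 1))) = 1/(sqrt(15078 - 6*97)) = 1/(sqrt(15078 - 582)) = 1/(sqrt(14496)) = 1/(4*sqrt(906)) = sqrt(906)/3624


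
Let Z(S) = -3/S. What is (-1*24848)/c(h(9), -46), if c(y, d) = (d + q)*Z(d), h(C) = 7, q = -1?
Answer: 1143008/141 ≈ 8106.4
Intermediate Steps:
c(y, d) = -3*(-1 + d)/d (c(y, d) = (d - 1)*(-3/d) = (-1 + d)*(-3/d) = -3*(-1 + d)/d)
(-1*24848)/c(h(9), -46) = (-1*24848)/(-3 + 3/(-46)) = -24848/(-3 + 3*(-1/46)) = -24848/(-3 - 3/46) = -24848/(-141/46) = -24848*(-46/141) = 1143008/141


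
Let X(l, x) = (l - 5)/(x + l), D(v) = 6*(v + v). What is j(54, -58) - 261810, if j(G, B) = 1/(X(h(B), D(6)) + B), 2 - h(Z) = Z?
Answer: -180910722/691 ≈ -2.6181e+5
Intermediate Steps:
h(Z) = 2 - Z
D(v) = 12*v (D(v) = 6*(2*v) = 12*v)
X(l, x) = (-5 + l)/(l + x)
j(G, B) = 1/(B + (-3 - B)/(74 - B)) (j(G, B) = 1/((-5 + (2 - B))/((2 - B) + 12*6) + B) = 1/((-3 - B)/((2 - B) + 72) + B) = 1/((-3 - B)/(74 - B) + B) = 1/(B + (-3 - B)/(74 - B)))
j(54, -58) - 261810 = (-74 - 58)/(3 - 58 - 58*(-74 - 58)) - 261810 = -132/(3 - 58 - 58*(-132)) - 261810 = -132/(3 - 58 + 7656) - 261810 = -132/7601 - 261810 = (1/7601)*(-132) - 261810 = -12/691 - 261810 = -180910722/691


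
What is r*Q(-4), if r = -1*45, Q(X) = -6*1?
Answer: 270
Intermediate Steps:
Q(X) = -6
r = -45
r*Q(-4) = -45*(-6) = 270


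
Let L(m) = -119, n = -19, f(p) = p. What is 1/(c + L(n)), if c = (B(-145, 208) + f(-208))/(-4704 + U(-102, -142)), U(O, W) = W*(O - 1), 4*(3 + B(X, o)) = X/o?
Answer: -8255104/982533073 ≈ -0.0084019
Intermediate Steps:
B(X, o) = -3 + X/(4*o) (B(X, o) = -3 + (X/o)/4 = -3 + X/(4*o))
U(O, W) = W*(-1 + O)
c = -175697/8255104 (c = ((-3 + (¼)*(-145)/208) - 208)/(-4704 - 142*(-1 - 102)) = ((-3 + (¼)*(-145)*(1/208)) - 208)/(-4704 - 142*(-103)) = ((-3 - 145/832) - 208)/(-4704 + 14626) = (-2641/832 - 208)/9922 = -175697/832*1/9922 = -175697/8255104 ≈ -0.021283)
1/(c + L(n)) = 1/(-175697/8255104 - 119) = 1/(-982533073/8255104) = -8255104/982533073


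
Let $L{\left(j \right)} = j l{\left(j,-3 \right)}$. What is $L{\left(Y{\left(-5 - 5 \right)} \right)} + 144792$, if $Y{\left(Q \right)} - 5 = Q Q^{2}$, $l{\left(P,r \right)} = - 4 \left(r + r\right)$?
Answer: $120912$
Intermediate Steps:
$l{\left(P,r \right)} = - 8 r$ ($l{\left(P,r \right)} = - 4 \cdot 2 r = - 8 r$)
$Y{\left(Q \right)} = 5 + Q^{3}$ ($Y{\left(Q \right)} = 5 + Q Q^{2} = 5 + Q^{3}$)
$L{\left(j \right)} = 24 j$ ($L{\left(j \right)} = j \left(\left(-8\right) \left(-3\right)\right) = j 24 = 24 j$)
$L{\left(Y{\left(-5 - 5 \right)} \right)} + 144792 = 24 \left(5 + \left(-5 - 5\right)^{3}\right) + 144792 = 24 \left(5 + \left(-10\right)^{3}\right) + 144792 = 24 \left(5 - 1000\right) + 144792 = 24 \left(-995\right) + 144792 = -23880 + 144792 = 120912$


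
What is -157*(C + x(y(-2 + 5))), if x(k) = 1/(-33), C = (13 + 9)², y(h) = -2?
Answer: -2507447/33 ≈ -75983.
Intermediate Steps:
C = 484 (C = 22² = 484)
x(k) = -1/33
-157*(C + x(y(-2 + 5))) = -157*(484 - 1/33) = -157*15971/33 = -2507447/33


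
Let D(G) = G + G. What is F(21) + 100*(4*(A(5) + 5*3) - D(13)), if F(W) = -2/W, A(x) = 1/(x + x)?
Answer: 72238/21 ≈ 3439.9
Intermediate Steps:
A(x) = 1/(2*x)
D(G) = 2*G
F(21) + 100*(4*(A(5) + 5*3) - D(13)) = -2/21 + 100*(4*((½)/5 + 5*3) - 2*13) = -2*1/21 + 100*(4*((½)*(⅕) + 15) - 1*26) = -2/21 + 100*(4*(⅒ + 15) - 26) = -2/21 + 100*(4*(151/10) - 26) = -2/21 + 100*(302/5 - 26) = -2/21 + 100*(172/5) = -2/21 + 3440 = 72238/21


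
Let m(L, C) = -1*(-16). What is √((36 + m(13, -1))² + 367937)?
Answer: √370641 ≈ 608.80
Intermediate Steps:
m(L, C) = 16
√((36 + m(13, -1))² + 367937) = √((36 + 16)² + 367937) = √(52² + 367937) = √(2704 + 367937) = √370641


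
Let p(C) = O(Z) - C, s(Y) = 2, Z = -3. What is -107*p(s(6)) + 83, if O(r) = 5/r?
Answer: 1426/3 ≈ 475.33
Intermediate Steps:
p(C) = -5/3 - C (p(C) = 5/(-3) - C = 5*(-⅓) - C = -5/3 - C)
-107*p(s(6)) + 83 = -107*(-5/3 - 1*2) + 83 = -107*(-5/3 - 2) + 83 = -107*(-11/3) + 83 = 1177/3 + 83 = 1426/3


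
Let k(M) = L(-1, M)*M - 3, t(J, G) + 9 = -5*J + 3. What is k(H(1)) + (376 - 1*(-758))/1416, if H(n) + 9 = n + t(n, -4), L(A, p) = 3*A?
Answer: 12933/236 ≈ 54.801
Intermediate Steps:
t(J, G) = -6 - 5*J (t(J, G) = -9 + (-5*J + 3) = -9 + (3 - 5*J) = -6 - 5*J)
H(n) = -15 - 4*n (H(n) = -9 + (n + (-6 - 5*n)) = -9 + (-6 - 4*n) = -15 - 4*n)
k(M) = -3 - 3*M (k(M) = (3*(-1))*M - 3 = -3*M - 3 = -3 - 3*M)
k(H(1)) + (376 - 1*(-758))/1416 = (-3 - 3*(-15 - 4*1)) + (376 - 1*(-758))/1416 = (-3 - 3*(-15 - 4)) + (376 + 758)*(1/1416) = (-3 - 3*(-19)) + 1134*(1/1416) = (-3 + 57) + 189/236 = 54 + 189/236 = 12933/236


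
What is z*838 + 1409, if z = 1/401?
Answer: 565847/401 ≈ 1411.1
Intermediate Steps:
z = 1/401 ≈ 0.0024938
z*838 + 1409 = (1/401)*838 + 1409 = 838/401 + 1409 = 565847/401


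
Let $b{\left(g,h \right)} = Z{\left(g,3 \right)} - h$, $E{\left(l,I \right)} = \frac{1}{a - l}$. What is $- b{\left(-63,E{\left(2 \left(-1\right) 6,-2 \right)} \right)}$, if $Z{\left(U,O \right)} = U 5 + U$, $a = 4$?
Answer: $\frac{6049}{16} \approx 378.06$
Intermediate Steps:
$Z{\left(U,O \right)} = 6 U$ ($Z{\left(U,O \right)} = 5 U + U = 6 U$)
$E{\left(l,I \right)} = \frac{1}{4 - l}$
$b{\left(g,h \right)} = - h + 6 g$ ($b{\left(g,h \right)} = 6 g - h = - h + 6 g$)
$- b{\left(-63,E{\left(2 \left(-1\right) 6,-2 \right)} \right)} = - (- \frac{-1}{-4 + 2 \left(-1\right) 6} + 6 \left(-63\right)) = - (- \frac{-1}{-4 - 12} - 378) = - (- \frac{-1}{-16} - 378) = - (- \frac{\left(-1\right) \left(-1\right)}{16} - 378) = - (\left(-1\right) \frac{1}{16} - 378) = - (- \frac{1}{16} - 378) = \left(-1\right) \left(- \frac{6049}{16}\right) = \frac{6049}{16}$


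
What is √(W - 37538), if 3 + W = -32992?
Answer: 3*I*√7837 ≈ 265.58*I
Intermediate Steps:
W = -32995 (W = -3 - 32992 = -32995)
√(W - 37538) = √(-32995 - 37538) = √(-70533) = 3*I*√7837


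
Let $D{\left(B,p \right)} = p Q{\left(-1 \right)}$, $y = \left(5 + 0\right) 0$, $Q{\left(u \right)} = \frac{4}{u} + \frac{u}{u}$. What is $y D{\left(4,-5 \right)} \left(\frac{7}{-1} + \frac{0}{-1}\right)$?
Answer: $0$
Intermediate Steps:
$Q{\left(u \right)} = 1 + \frac{4}{u}$ ($Q{\left(u \right)} = \frac{4}{u} + 1 = 1 + \frac{4}{u}$)
$y = 0$ ($y = 5 \cdot 0 = 0$)
$D{\left(B,p \right)} = - 3 p$ ($D{\left(B,p \right)} = p \frac{4 - 1}{-1} = p \left(\left(-1\right) 3\right) = p \left(-3\right) = - 3 p$)
$y D{\left(4,-5 \right)} \left(\frac{7}{-1} + \frac{0}{-1}\right) = 0 \left(\left(-3\right) \left(-5\right)\right) \left(\frac{7}{-1} + \frac{0}{-1}\right) = 0 \cdot 15 \left(7 \left(-1\right) + 0 \left(-1\right)\right) = 0 \left(-7 + 0\right) = 0 \left(-7\right) = 0$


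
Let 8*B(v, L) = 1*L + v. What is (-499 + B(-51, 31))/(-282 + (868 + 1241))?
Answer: -1003/3654 ≈ -0.27449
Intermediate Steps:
B(v, L) = L/8 + v/8 (B(v, L) = (1*L + v)/8 = (L + v)/8 = L/8 + v/8)
(-499 + B(-51, 31))/(-282 + (868 + 1241)) = (-499 + ((⅛)*31 + (⅛)*(-51)))/(-282 + (868 + 1241)) = (-499 + (31/8 - 51/8))/(-282 + 2109) = (-499 - 5/2)/1827 = -1003/2*1/1827 = -1003/3654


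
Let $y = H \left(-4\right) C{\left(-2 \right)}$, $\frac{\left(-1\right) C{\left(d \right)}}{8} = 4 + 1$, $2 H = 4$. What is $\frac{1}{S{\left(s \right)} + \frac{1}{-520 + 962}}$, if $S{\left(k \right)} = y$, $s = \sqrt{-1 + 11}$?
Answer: $\frac{442}{141441} \approx 0.003125$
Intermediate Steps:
$s = \sqrt{10} \approx 3.1623$
$H = 2$ ($H = \frac{1}{2} \cdot 4 = 2$)
$C{\left(d \right)} = -40$ ($C{\left(d \right)} = - 8 \left(4 + 1\right) = \left(-8\right) 5 = -40$)
$y = 320$ ($y = 2 \left(-4\right) \left(-40\right) = \left(-8\right) \left(-40\right) = 320$)
$S{\left(k \right)} = 320$
$\frac{1}{S{\left(s \right)} + \frac{1}{-520 + 962}} = \frac{1}{320 + \frac{1}{-520 + 962}} = \frac{1}{320 + \frac{1}{442}} = \frac{1}{\frac{141441}{442}} = \frac{442}{141441}$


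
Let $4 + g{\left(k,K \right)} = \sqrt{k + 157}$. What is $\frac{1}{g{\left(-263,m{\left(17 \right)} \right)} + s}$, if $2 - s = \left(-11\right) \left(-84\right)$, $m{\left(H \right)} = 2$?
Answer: $- \frac{463}{428791} - \frac{i \sqrt{106}}{857582} \approx -0.0010798 - 1.2005 \cdot 10^{-5} i$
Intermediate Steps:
$g{\left(k,K \right)} = -4 + \sqrt{157 + k}$ ($g{\left(k,K \right)} = -4 + \sqrt{k + 157} = -4 + \sqrt{157 + k}$)
$s = -922$ ($s = 2 - \left(-11\right) \left(-84\right) = 2 - 924 = -922$)
$\frac{1}{g{\left(-263,m{\left(17 \right)} \right)} + s} = \frac{1}{\left(-4 + \sqrt{157 - 263}\right) - 922} = \frac{1}{\left(-4 + \sqrt{-106}\right) - 922} = \frac{1}{\left(-4 + i \sqrt{106}\right) - 922} = \frac{1}{-926 + i \sqrt{106}}$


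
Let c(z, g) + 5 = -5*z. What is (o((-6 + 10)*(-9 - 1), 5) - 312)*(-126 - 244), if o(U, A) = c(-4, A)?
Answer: 109890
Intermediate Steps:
c(z, g) = -5 - 5*z
o(U, A) = 15 (o(U, A) = -5 - 5*(-4) = -5 + 20 = 15)
(o((-6 + 10)*(-9 - 1), 5) - 312)*(-126 - 244) = (15 - 312)*(-126 - 244) = -297*(-370) = 109890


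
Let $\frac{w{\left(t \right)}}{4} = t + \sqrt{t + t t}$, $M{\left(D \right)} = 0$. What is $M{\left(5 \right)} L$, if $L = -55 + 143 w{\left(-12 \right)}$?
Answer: $0$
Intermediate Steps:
$w{\left(t \right)} = 4 t + 4 \sqrt{t + t^{2}}$ ($w{\left(t \right)} = 4 \left(t + \sqrt{t + t t}\right) = 4 \left(t + \sqrt{t + t^{2}}\right) = 4 t + 4 \sqrt{t + t^{2}}$)
$L = -6919 + 1144 \sqrt{33}$ ($L = -55 + 143 \left(4 \left(-12\right) + 4 \sqrt{- 12 \left(1 - 12\right)}\right) = -55 + 143 \left(-48 + 4 \sqrt{\left(-12\right) \left(-11\right)}\right) = -55 + 143 \left(-48 + 4 \sqrt{132}\right) = -55 + 143 \left(-48 + 4 \cdot 2 \sqrt{33}\right) = -55 + 143 \left(-48 + 8 \sqrt{33}\right) = -55 - \left(6864 - 1144 \sqrt{33}\right) = -6919 + 1144 \sqrt{33} \approx -347.22$)
$M{\left(5 \right)} L = 0 \left(-6919 + 1144 \sqrt{33}\right) = 0$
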